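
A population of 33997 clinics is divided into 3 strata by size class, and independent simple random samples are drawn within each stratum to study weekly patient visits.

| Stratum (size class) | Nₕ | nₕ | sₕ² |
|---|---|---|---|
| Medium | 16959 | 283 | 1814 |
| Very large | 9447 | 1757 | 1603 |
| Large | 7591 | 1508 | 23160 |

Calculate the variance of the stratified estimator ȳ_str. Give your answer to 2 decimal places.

2.24

Var(ȳ_str) = Σₕ Wₕ²(1 − fₕ)sₕ²/nₕ with Wₕ = Nₕ/N, N = 33997.
Medium: Wₕ = 0.49883813; term = 0.49883813²·(1 − 0.01668730)·1814/283 = 1.5684179.
Very large: Wₕ = 0.27787746; term = 0.27787746²·(1 − 0.18598497)·1603/1757 = 0.057345696.
Large: Wₕ = 0.22328441; term = 0.22328441²·(1 − 0.19865630)·23160/1508 = 0.61358231.
Sum = 2.2393459.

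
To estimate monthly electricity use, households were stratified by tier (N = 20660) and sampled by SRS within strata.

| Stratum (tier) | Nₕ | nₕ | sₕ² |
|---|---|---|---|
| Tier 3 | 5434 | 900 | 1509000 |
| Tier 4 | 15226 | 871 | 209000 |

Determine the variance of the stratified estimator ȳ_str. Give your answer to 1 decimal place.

Var(ȳ_str) = Σₕ Wₕ²(1 − fₕ)sₕ²/nₕ with Wₕ = Nₕ/N, N = 20660.
Tier 3: Wₕ = 0.26302033; term = 0.26302033²·(1 − 0.16562385)·1509000/900 = 96.780363.
Tier 4: Wₕ = 0.73697967; term = 0.73697967²·(1 − 0.05720478)·209000/871 = 122.87302.
Sum = 219.65338.

219.7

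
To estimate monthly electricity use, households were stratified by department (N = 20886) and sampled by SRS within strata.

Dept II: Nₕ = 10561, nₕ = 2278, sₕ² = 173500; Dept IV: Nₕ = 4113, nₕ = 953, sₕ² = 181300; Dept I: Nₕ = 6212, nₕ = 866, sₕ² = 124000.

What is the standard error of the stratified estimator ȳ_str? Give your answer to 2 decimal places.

Var(ȳ_str) = Σₕ Wₕ²(1 − fₕ)sₕ²/nₕ with Wₕ = Nₕ/N, N = 20886.
Dept II: Wₕ = 0.50564972; term = 0.50564972²·(1 − 0.21569927)·173500/2278 = 15.273125.
Dept IV: Wₕ = 0.19692617; term = 0.19692617²·(1 − 0.23170435)·181300/953 = 5.6681345.
Dept I: Wₕ = 0.29742411; term = 0.29742411²·(1 − 0.13940760)·124000/866 = 10.900681.
Sum = 31.841941.
SE = √(31.841941) = 5.64.

5.64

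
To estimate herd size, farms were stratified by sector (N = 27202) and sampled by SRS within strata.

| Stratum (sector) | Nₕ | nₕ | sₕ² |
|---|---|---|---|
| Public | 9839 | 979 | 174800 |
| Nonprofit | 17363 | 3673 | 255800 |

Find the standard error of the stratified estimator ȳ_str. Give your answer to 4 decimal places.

Var(ȳ_str) = Σₕ Wₕ²(1 − fₕ)sₕ²/nₕ with Wₕ = Nₕ/N, N = 27202.
Public: Wₕ = 0.36170135; term = 0.36170135²·(1 − 0.09950198)·174800/979 = 21.034963.
Nonprofit: Wₕ = 0.63829865; term = 0.63829865²·(1 − 0.21154178)·255800/3673 = 22.372069.
Sum = 43.407032.
SE = √(43.407032) = 6.5884.

6.5884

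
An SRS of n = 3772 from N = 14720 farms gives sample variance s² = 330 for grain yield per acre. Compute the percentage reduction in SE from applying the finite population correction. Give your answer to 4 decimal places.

13.7591

f = n/N = 3772/14720 = 0.25625000.
SE_no-fpc = √(s²/n) = 0.29578158; SE_fpc = √((1−f)s²/n) = 0.25508482.
Ratio = √(1−f) = 0.86240942. Reduction = 100·(1 − 0.86240942) = 13.7591%.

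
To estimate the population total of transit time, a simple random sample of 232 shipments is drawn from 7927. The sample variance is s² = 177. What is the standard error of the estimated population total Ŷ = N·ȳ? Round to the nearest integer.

Var(Ŷ) = N²·Var(ȳ) = N²·(1 − n/N)·s²/n.
f = 232/7927 = 0.02926706; Var(ȳ) = 0.97073294·177/232 = 0.74060228.
Var(Ŷ) = 7927² · 0.74060228 = 4.6537469 × 10^7.
SE(Ŷ) = √(4.6537469 × 10^7) = 6822.

6822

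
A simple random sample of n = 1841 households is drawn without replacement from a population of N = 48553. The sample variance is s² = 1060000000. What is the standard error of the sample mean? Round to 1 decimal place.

Under SRS without replacement, Var(ȳ) = (1 − f)·s²/n with f = n/N = 1841/48553 = 0.03791733.
Var(ȳ) = (1 − 0.03791733)·1060000000/1841 = 0.96208267·575774.04 = 553942.22.
SE(ȳ) = √(553942.22) = 744.3.

744.3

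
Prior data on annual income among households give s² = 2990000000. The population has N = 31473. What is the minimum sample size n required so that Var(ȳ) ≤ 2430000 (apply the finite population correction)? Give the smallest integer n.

Without fpc, n₀ = s²/D = 2990000000/2430000 = 1230.4527.
With fpc, (1 − n/N)·s²/n ≤ D requires n ≥ n₀/(1 + n₀/N) = 1230.4527/(1 + 1230.4527/31473) = 1184.1575.
Rounding up, n = 1185.

1185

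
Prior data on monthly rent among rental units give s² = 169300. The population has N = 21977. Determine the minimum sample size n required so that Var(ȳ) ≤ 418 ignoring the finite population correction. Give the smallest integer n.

406

Without fpc, n₀ = s²/D = 169300/418 = 405.0239.
Rounding up, n = 406.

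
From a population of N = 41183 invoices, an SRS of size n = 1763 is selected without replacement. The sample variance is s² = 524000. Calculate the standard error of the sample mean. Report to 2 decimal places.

16.87

Under SRS without replacement, Var(ȳ) = (1 − f)·s²/n with f = n/N = 1763/41183 = 0.04280893.
Var(ȳ) = (1 − 0.04280893)·524000/1763 = 0.95719107·297.22065 = 284.49695.
SE(ȳ) = √(284.49695) = 16.87.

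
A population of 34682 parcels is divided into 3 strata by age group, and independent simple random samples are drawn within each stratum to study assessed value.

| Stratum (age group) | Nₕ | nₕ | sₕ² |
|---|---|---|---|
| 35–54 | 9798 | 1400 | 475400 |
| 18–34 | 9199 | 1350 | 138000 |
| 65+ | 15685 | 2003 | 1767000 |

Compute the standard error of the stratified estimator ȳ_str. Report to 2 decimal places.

13.67

Var(ȳ_str) = Σₕ Wₕ²(1 − fₕ)sₕ²/nₕ with Wₕ = Nₕ/N, N = 34682.
35–54: Wₕ = 0.28250966; term = 0.28250966²·(1 − 0.14288630)·475400/1400 = 23.229303.
18–34: Wₕ = 0.26523845; term = 0.26523845²·(1 − 0.14675508)·138000/1350 = 6.1360939.
65+: Wₕ = 0.45225189; term = 0.45225189²·(1 − 0.12770163)·1767000/2003 = 157.39156.
Sum = 186.75696.
SE = √(186.75696) = 13.67.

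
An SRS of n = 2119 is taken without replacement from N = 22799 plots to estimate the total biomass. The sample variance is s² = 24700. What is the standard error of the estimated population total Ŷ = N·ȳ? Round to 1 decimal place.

74133.8

Var(Ŷ) = N²·Var(ȳ) = N²·(1 − n/N)·s²/n.
f = 2119/22799 = 0.09294267; Var(ȳ) = 0.90705733·24700/2119 = 10.573061.
Var(Ŷ) = 22799² · 10.573061 = 5.4958179 × 10^9.
SE(Ŷ) = √(5.4958179 × 10^9) = 74133.8.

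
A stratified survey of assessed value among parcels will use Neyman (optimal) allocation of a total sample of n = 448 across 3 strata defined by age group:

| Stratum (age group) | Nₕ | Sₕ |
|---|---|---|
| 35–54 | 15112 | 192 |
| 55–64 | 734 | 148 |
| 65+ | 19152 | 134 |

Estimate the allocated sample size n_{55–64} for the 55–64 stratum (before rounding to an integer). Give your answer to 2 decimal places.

Neyman allocation: nₕ = n·NₕSₕ / Σⱼ NⱼSⱼ.
Σ NⱼSⱼ = 15112·192 + 734·148 + 19152·134 = 5.576504 × 10^6.
n_{55–64} = 448·734·148 / (5.576504 × 10^6) = 8.73.

8.73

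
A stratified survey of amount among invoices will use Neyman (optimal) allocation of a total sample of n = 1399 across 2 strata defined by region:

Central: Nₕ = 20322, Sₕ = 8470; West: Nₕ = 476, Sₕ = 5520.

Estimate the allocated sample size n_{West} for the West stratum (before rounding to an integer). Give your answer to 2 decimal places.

21.03

Neyman allocation: nₕ = n·NₕSₕ / Σⱼ NⱼSⱼ.
Σ NⱼSⱼ = 20322·8470 + 476·5520 = 1.7475486 × 10^8.
n_{West} = 1399·476·5520 / (1.7475486 × 10^8) = 21.03.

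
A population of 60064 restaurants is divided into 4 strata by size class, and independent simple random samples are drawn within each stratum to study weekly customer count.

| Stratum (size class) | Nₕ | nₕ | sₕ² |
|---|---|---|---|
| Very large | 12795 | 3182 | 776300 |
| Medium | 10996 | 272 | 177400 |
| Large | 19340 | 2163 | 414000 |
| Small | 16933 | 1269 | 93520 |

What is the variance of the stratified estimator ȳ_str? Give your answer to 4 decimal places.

52.6784

Var(ȳ_str) = Σₕ Wₕ²(1 − fₕ)sₕ²/nₕ with Wₕ = Nₕ/N, N = 60064.
Very large: Wₕ = 0.21302278; term = 0.21302278²·(1 − 0.24869089)·776300/3182 = 8.3176404.
Medium: Wₕ = 0.18307139; term = 0.18307139²·(1 − 0.02473627)·177400/272 = 21.318063.
Large: Wₕ = 0.32198988; term = 0.32198988²·(1 − 0.11184074)·414000/2163 = 17.624593.
Small: Wₕ = 0.28191596; term = 0.28191596²·(1 − 0.07494242)·93520/1269 = 5.4181492.
Sum = 52.678446.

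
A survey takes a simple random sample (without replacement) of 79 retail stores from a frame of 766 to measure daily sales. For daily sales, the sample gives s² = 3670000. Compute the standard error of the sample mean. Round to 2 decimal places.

Under SRS without replacement, Var(ȳ) = (1 − f)·s²/n with f = n/N = 79/766 = 0.10313316.
Var(ȳ) = (1 − 0.10313316)·3670000/79 = 0.89686684·46455.696 = 41664.573.
SE(ȳ) = √(41664.573) = 204.12.

204.12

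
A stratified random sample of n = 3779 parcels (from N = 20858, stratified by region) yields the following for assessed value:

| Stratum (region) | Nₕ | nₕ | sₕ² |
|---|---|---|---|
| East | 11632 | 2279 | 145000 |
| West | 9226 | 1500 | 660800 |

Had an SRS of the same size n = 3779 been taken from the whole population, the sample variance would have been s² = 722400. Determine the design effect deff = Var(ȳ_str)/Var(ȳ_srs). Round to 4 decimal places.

Var(ȳ_str) = Σ Wₕ²(1−fₕ)sₕ²/nₕ with Wₕ = Nₕ/20858:
  East: (11632/20858)²·(1−2279/11632)·145000/2279 = 15.910495
  West: (9226/20858)²·(1−1500/9226)·660800/1500 = 72.177461
  → Var(ȳ_str) = 88.087956.
Var(ȳ_srs) = (1 − 3779/20858)·722400/3779 = 156.52749.
deff = 88.087956 / 156.52749 = 0.5628.

0.5628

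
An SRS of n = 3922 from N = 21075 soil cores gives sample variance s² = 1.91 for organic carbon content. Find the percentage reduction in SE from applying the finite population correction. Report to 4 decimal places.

f = n/N = 3922/21075 = 0.18609727.
SE_no-fpc = √(s²/n) = 0.022067996; SE_fpc = √((1−f)s²/n) = 0.019908986.
Ratio = √(1−f) = 0.90216558. Reduction = 100·(1 − 0.90216558) = 9.7834%.

9.7834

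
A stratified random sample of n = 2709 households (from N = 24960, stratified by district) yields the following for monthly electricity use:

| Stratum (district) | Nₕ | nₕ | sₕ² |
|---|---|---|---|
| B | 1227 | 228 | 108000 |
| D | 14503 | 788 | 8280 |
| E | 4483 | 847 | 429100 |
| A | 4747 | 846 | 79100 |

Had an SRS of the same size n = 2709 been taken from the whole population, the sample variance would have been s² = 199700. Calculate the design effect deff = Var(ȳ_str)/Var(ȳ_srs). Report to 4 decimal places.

0.3092

Var(ȳ_str) = Σ Wₕ²(1−fₕ)sₕ²/nₕ with Wₕ = Nₕ/24960:
  B: (1227/24960)²·(1−228/1227)·108000/228 = 0.93198688
  D: (14503/24960)²·(1−788/14503)·8280/788 = 3.3548153
  E: (4483/24960)²·(1−847/4483)·429100/847 = 13.254964
  A: (4747/24960)²·(1−846/4747)·79100/846 = 2.779151
  → Var(ȳ_str) = 20.320917.
Var(ȳ_srs) = (1 − 2709/24960)·199700/2709 = 65.716438.
deff = 20.320917 / 65.716438 = 0.3092.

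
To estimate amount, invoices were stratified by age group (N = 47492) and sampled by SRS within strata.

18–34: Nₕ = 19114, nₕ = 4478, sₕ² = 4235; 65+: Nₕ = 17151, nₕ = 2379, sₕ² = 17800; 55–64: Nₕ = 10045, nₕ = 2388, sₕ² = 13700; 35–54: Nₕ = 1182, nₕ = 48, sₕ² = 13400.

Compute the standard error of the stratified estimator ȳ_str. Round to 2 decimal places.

Var(ȳ_str) = Σₕ Wₕ²(1 − fₕ)sₕ²/nₕ with Wₕ = Nₕ/N, N = 47492.
18–34: Wₕ = 0.40246778; term = 0.40246778²·(1 − 0.23427854)·4235/4478 = 0.11730118.
65+: Wₕ = 0.36113451; term = 0.36113451²·(1 − 0.13870911)·17800/2379 = 0.84045292.
55–64: Wₕ = 0.21150931; term = 0.21150931²·(1 − 0.23773021)·13700/2388 = 0.19563832.
35–54: Wₕ = 0.02488840; term = 0.02488840²·(1 − 0.04060914)·13400/48 = 0.16590259.
Sum = 1.319295.
SE = √(1.319295) = 1.15.

1.15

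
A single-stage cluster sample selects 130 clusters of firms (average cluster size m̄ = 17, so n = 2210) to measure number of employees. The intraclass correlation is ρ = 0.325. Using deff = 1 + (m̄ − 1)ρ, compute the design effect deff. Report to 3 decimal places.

6.200

deff = 1 + (17 − 1)·0.325 = 1 + 5.2 = 6.2.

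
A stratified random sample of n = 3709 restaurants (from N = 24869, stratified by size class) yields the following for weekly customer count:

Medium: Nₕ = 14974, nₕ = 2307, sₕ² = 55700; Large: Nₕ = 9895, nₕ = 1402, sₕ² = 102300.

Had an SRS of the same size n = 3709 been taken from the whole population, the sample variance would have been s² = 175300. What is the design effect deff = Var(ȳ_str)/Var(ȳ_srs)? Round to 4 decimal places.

0.4307

Var(ȳ_str) = Σ Wₕ²(1−fₕ)sₕ²/nₕ with Wₕ = Nₕ/24869:
  Medium: (14974/24869)²·(1−2307/14974)·55700/2307 = 7.4046162
  Large: (9895/24869)²·(1−1402/9895)·102300/1402 = 9.9148899
  → Var(ȳ_str) = 17.319506.
Var(ȳ_srs) = (1 − 3709/24869)·175300/3709 = 40.214477.
deff = 17.319506 / 40.214477 = 0.4307.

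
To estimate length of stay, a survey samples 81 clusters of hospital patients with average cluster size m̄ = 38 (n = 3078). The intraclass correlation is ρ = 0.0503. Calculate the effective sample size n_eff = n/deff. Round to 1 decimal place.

1075.8

deff = 1 + (38 − 1)·0.0503 = 1 + 1.8611 = 2.8611.
n_eff = 3078 / 2.8611 = 1075.8.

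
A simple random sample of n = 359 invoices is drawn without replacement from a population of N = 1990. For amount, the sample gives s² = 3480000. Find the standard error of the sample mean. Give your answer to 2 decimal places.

89.13

Under SRS without replacement, Var(ȳ) = (1 − f)·s²/n with f = n/N = 359/1990 = 0.18040201.
Var(ȳ) = (1 − 0.18040201)·3480000/359 = 0.81959799·9693.5933 = 7944.8496.
SE(ȳ) = √(7944.8496) = 89.13.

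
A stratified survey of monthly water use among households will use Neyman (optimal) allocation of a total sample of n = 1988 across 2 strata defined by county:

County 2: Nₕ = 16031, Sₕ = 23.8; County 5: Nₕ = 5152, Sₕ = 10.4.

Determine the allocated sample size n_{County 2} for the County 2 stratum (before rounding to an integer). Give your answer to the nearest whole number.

1743

Neyman allocation: nₕ = n·NₕSₕ / Σⱼ NⱼSⱼ.
Σ NⱼSⱼ = 16031·23.8 + 5152·10.4 = 435118.6.
n_{County 2} = 1988·16031·23.8 / 435118.6 = 1743.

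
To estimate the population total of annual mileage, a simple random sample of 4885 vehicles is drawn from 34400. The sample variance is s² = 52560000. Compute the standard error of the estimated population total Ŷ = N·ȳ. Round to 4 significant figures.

3.305 × 10^6

Var(Ŷ) = N²·Var(ȳ) = N²·(1 − n/N)·s²/n.
f = 4885/34400 = 0.14200581; Var(ȳ) = 0.85799419·52560000/4885 = 9231.5608.
Var(Ŷ) = 34400² · 9231.5608 = 1.092426 × 10^13.
SE(Ŷ) = √(1.092426 × 10^13) = 3.305 × 10^6.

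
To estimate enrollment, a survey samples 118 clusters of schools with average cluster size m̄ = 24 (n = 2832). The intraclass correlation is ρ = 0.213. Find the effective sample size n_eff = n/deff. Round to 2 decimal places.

480.08

deff = 1 + (24 − 1)·0.213 = 1 + 4.899 = 5.899.
n_eff = 2832 / 5.899 = 480.08.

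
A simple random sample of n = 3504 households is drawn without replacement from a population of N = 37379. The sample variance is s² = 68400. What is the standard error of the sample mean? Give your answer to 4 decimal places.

Under SRS without replacement, Var(ȳ) = (1 − f)·s²/n with f = n/N = 3504/37379 = 0.09374248.
Var(ȳ) = (1 − 0.09374248)·68400/3504 = 0.90625752·19.520548 = 17.690643.
SE(ȳ) = √(17.690643) = 4.2060.

4.2060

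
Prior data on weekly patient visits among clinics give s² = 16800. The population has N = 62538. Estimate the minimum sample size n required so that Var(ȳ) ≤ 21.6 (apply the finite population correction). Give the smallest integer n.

769

Without fpc, n₀ = s²/D = 16800/21.6 = 777.7778.
With fpc, (1 − n/N)·s²/n ≤ D requires n ≥ n₀/(1 + n₀/N) = 777.7778/(1 + 777.7778/62538) = 768.2235.
Rounding up, n = 769.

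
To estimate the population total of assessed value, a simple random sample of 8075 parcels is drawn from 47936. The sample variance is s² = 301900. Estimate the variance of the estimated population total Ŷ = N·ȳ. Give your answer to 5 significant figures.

7.1438 × 10^10

Var(Ŷ) = N²·Var(ȳ) = N²·(1 − n/N)·s²/n.
f = 8075/47936 = 0.16845377; Var(ȳ) = 0.83154623·301900/8075 = 31.089016.
Var(Ŷ) = 47936² · 31.089016 = 7.1438209 × 10^10.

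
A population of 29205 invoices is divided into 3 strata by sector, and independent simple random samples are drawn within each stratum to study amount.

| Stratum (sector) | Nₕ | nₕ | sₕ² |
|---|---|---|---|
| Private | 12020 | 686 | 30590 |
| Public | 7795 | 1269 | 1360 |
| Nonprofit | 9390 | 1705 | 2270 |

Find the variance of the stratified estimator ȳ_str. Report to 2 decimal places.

Var(ȳ_str) = Σₕ Wₕ²(1 − fₕ)sₕ²/nₕ with Wₕ = Nₕ/N, N = 29205.
Private: Wₕ = 0.41157336; term = 0.41157336²·(1 − 0.05707155)·30590/686 = 7.122437.
Public: Wₕ = 0.26690635; term = 0.26690635²·(1 − 0.16279666)·1360/1269 = 0.063918423.
Nonprofit: Wₕ = 0.32152029; term = 0.32152029²·(1 − 0.18157614)·2270/1705 = 0.11264101.
Sum = 7.2989964.

7.30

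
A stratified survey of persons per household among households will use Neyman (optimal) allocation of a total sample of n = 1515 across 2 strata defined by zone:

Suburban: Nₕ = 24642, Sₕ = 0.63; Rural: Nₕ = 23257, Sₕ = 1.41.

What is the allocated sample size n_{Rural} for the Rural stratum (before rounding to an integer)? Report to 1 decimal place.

Neyman allocation: nₕ = n·NₕSₕ / Σⱼ NⱼSⱼ.
Σ NⱼSⱼ = 24642·0.63 + 23257·1.41 = 48316.83.
n_{Rural} = 1515·23257·1.41 / 48316.83 = 1028.2.

1028.2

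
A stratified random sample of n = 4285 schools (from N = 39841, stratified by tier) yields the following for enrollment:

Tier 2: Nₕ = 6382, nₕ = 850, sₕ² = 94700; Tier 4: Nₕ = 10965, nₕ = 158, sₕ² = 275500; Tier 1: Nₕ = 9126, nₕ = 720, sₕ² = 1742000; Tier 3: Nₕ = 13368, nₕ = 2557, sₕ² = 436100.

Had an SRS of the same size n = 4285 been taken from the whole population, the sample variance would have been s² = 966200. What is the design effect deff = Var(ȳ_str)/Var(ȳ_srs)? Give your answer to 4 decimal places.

1.3174

Var(ȳ_str) = Σ Wₕ²(1−fₕ)sₕ²/nₕ with Wₕ = Nₕ/39841:
  Tier 2: (6382/39841)²·(1−850/6382)·94700/850 = 2.4780471
  Tier 4: (10965/39841)²·(1−158/10965)·275500/158 = 130.17208
  Tier 1: (9126/39841)²·(1−720/9126)·1742000/720 = 116.92976
  Tier 3: (13368/39841)²·(1−2557/13368)·436100/2557 = 15.528418
  → Var(ȳ_str) = 265.10831.
Var(ȳ_srs) = (1 − 4285/39841)·966200/4285 = 201.23285.
deff = 265.10831 / 201.23285 = 1.3174.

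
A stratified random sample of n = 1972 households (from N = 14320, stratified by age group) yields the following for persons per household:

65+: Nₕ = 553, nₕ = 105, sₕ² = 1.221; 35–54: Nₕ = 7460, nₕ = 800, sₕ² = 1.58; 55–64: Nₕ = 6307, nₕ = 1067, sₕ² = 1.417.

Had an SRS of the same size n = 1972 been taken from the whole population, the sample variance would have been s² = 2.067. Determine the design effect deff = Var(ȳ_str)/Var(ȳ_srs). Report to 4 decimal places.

Var(ȳ_str) = Σ Wₕ²(1−fₕ)sₕ²/nₕ with Wₕ = Nₕ/14320:
  65+: (553/14320)²·(1−105/553)·1.221/105 = 1.4048937 × 10^-5
  35–54: (7460/14320)²·(1−800/7460)·1.58/800 = 4.7851342 × 10^-4
  55–64: (6307/14320)²·(1−1067/6307)·1.417/1067 = 2.1402944 × 10^-4
  → Var(ȳ_str) = 7.065918 × 10^-4.
Var(ȳ_srs) = (1 − 1972/14320)·2.067/1972 = 9.0383087 × 10^-4.
deff = (7.065918 × 10^-4) / (9.0383087 × 10^-4) = 0.7818.

0.7818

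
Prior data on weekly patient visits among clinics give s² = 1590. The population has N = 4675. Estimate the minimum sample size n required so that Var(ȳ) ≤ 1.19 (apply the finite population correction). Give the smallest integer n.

1040

Without fpc, n₀ = s²/D = 1590/1.19 = 1336.1345.
With fpc, (1 − n/N)·s²/n ≤ D requires n ≥ n₀/(1 + n₀/N) = 1336.1345/(1 + 1336.1345/4675) = 1039.1431.
Rounding up, n = 1040.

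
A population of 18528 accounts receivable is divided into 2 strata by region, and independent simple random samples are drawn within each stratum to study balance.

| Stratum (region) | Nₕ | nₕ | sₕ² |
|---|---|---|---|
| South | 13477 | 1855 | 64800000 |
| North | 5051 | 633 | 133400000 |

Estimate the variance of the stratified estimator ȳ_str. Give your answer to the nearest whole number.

Var(ȳ_str) = Σₕ Wₕ²(1 − fₕ)sₕ²/nₕ with Wₕ = Nₕ/N, N = 18528.
South: Wₕ = 0.72738558; term = 0.72738558²·(1 − 0.13764191)·64800000/1855 = 15938.524.
North: Wₕ = 0.27261442; term = 0.27261442²·(1 − 0.12532172)·133400000/633 = 13699.292.
Sum = 29637.816.

29638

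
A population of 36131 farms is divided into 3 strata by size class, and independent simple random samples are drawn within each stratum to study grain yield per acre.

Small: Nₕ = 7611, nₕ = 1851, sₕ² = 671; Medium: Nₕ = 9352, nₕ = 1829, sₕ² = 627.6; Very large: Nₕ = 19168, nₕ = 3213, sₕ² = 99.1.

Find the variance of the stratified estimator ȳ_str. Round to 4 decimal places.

Var(ȳ_str) = Σₕ Wₕ²(1 − fₕ)sₕ²/nₕ with Wₕ = Nₕ/N, N = 36131.
Small: Wₕ = 0.21065013; term = 0.21065013²·(1 − 0.24320063)·671/1851 = 0.012173637.
Medium: Wₕ = 0.25883590; term = 0.25883590²·(1 − 0.19557314)·627.6/1829 = 0.018492892.
Very large: Wₕ = 0.53051396; term = 0.53051396²·(1 − 0.16762312)·99.1/3213 = 0.0072256442.
Sum = 0.037892173.

0.0379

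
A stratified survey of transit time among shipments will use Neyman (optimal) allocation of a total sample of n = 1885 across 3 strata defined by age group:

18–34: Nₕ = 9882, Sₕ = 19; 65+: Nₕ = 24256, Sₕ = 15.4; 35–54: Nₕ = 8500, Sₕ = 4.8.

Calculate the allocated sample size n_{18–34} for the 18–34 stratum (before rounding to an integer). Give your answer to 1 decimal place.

Neyman allocation: nₕ = n·NₕSₕ / Σⱼ NⱼSⱼ.
Σ NⱼSⱼ = 9882·19 + 24256·15.4 + 8500·4.8 = 602100.4.
n_{18–34} = 1885·9882·19 / 602100.4 = 587.8.

587.8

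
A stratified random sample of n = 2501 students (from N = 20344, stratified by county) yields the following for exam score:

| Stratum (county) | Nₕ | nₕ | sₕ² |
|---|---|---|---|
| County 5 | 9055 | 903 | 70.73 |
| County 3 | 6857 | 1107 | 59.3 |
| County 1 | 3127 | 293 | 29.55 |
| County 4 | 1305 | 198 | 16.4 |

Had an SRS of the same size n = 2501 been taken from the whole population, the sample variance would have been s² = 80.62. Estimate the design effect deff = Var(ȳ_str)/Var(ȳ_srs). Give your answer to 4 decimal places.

Var(ȳ_str) = Σ Wₕ²(1−fₕ)sₕ²/nₕ with Wₕ = Nₕ/20344:
  County 5: (9055/20344)²·(1−903/9055)·70.73/903 = 0.013969982
  County 3: (6857/20344)²·(1−1107/6857)·59.3/1107 = 0.0051031269
  County 1: (3127/20344)²·(1−293/3127)·29.55/293 = 0.0021594587
  County 4: (1305/20344)²·(1−198/1305)·16.4/198 = 2.8911065 × 10^-4
  → Var(ȳ_str) = 0.021521678.
Var(ȳ_srs) = (1 − 2501/20344)·80.62/2501 = 0.028272267.
deff = 0.021521678 / 0.028272267 = 0.7612.

0.7612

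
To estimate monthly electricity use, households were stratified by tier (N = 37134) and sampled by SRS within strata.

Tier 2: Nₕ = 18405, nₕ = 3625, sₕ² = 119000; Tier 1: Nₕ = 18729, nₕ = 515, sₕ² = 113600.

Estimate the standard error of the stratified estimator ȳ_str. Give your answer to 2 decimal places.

Var(ȳ_str) = Σₕ Wₕ²(1 − fₕ)sₕ²/nₕ with Wₕ = Nₕ/N, N = 37134.
Tier 2: Wₕ = 0.49563742; term = 0.49563742²·(1 − 0.19695735)·119000/3625 = 6.4759836.
Tier 1: Wₕ = 0.50436258; term = 0.50436258²·(1 − 0.02749746)·113600/515 = 54.569196.
Sum = 61.04518.
SE = √(61.04518) = 7.81.

7.81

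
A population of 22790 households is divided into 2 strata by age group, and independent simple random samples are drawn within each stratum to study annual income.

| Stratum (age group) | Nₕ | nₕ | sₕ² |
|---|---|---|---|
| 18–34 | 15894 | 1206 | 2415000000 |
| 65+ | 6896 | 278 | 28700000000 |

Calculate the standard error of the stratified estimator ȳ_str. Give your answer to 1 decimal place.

Var(ȳ_str) = Σₕ Wₕ²(1 − fₕ)sₕ²/nₕ with Wₕ = Nₕ/N, N = 22790.
18–34: Wₕ = 0.69741115; term = 0.69741115²·(1 − 0.07587769)·2415000000/1206 = 900071.58.
65+: Wₕ = 0.30258885; term = 0.30258885²·(1 − 0.04031323)·28700000000/278 = 9.0713613 × 10^6.
Sum = 9.9714329 × 10^6.
SE = √(9.9714329 × 10^6) = 3157.8.

3157.8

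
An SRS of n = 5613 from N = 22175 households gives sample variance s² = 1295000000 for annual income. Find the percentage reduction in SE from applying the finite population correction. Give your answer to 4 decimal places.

13.5779

f = n/N = 5613/22175 = 0.25312289.
SE_no-fpc = √(s²/n) = 480.3274; SE_fpc = √((1−f)s²/n) = 415.1088.
Ratio = √(1−f) = 0.86422052. Reduction = 100·(1 − 0.86422052) = 13.5779%.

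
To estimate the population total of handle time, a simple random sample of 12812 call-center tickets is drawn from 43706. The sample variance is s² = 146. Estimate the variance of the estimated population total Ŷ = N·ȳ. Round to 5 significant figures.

Var(Ŷ) = N²·Var(ȳ) = N²·(1 − n/N)·s²/n.
f = 12812/43706 = 0.29314053; Var(ȳ) = 0.70685947·146/12812 = 0.0080550642.
Var(Ŷ) = 43706² · 0.0080550642 = 1.53869 × 10^7.

1.5387 × 10^7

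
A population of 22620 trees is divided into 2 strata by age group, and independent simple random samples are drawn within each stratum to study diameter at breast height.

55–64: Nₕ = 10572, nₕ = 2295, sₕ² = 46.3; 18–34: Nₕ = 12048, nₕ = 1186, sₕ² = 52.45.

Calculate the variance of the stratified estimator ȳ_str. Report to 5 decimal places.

0.01476

Var(ȳ_str) = Σₕ Wₕ²(1 − fₕ)sₕ²/nₕ with Wₕ = Nₕ/N, N = 22620.
55–64: Wₕ = 0.46737401; term = 0.46737401²·(1 − 0.21708286)·46.3/2295 = 0.0034501916.
18–34: Wₕ = 0.53262599; term = 0.53262599²·(1 − 0.09843958)·52.45/1186 = 0.011310983.
Sum = 0.014761175.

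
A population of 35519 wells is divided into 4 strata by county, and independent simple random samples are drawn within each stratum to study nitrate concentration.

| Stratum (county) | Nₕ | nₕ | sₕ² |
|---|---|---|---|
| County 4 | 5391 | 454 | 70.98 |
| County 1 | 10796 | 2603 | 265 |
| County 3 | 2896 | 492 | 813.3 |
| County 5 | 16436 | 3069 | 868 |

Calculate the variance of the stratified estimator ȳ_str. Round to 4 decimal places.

Var(ȳ_str) = Σₕ Wₕ²(1 − fₕ)sₕ²/nₕ with Wₕ = Nₕ/N, N = 35519.
County 4: Wₕ = 0.15177792; term = 0.15177792²·(1 − 0.08421443)·70.98/454 = 0.0032983075.
County 1: Wₕ = 0.30395000; term = 0.30395000²·(1 − 0.24110782)·265/2603 = 0.0071376636.
County 3: Wₕ = 0.08153383; term = 0.08153383²·(1 − 0.16988950)·813.3/492 = 0.0091221504.
County 5: Wₕ = 0.46273825; term = 0.46273825²·(1 − 0.18672426)·868/3069 = 0.04925286.
Sum = 0.068810982.

0.0688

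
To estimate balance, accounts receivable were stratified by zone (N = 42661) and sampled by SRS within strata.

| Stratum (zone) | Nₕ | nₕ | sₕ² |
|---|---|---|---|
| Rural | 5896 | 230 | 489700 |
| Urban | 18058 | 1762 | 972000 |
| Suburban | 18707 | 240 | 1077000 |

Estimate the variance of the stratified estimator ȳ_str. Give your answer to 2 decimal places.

Var(ȳ_str) = Σₕ Wₕ²(1 − fₕ)sₕ²/nₕ with Wₕ = Nₕ/N, N = 42661.
Rural: Wₕ = 0.13820586; term = 0.13820586²·(1 − 0.03900950)·489700/230 = 39.081772.
Urban: Wₕ = 0.42329059; term = 0.42329059²·(1 − 0.09757448)·972000/1762 = 89.196736.
Suburban: Wₕ = 0.43850355; term = 0.43850355²·(1 − 0.01282942)·1077000/240 = 851.81031.
Sum = 980.08882.

980.09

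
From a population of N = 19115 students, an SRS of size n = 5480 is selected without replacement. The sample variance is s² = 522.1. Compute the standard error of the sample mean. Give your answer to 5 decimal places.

Under SRS without replacement, Var(ȳ) = (1 − f)·s²/n with f = n/N = 5480/19115 = 0.28668585.
Var(ȳ) = (1 − 0.28668585)·522.1/5480 = 0.71331415·0.095273723 = 0.067960095.
SE(ȳ) = √(0.067960095) = 0.26069.

0.26069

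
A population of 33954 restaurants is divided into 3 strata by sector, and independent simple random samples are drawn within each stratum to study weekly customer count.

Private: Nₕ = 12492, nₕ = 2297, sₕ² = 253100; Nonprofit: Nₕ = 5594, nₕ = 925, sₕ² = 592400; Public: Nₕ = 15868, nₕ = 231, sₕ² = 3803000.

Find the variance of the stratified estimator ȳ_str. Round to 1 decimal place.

3570.0

Var(ȳ_str) = Σₕ Wₕ²(1 − fₕ)sₕ²/nₕ with Wₕ = Nₕ/N, N = 33954.
Private: Wₕ = 0.36790952; term = 0.36790952²·(1 − 0.18387768)·253100/2297 = 12.172183.
Nonprofit: Wₕ = 0.16475231; term = 0.16475231²·(1 − 0.16535574)·592400/925 = 14.509009.
Public: Wₕ = 0.46733816; term = 0.46733816²·(1 − 0.01455760)·3803000/231 = 3543.3013.
Sum = 3569.9825.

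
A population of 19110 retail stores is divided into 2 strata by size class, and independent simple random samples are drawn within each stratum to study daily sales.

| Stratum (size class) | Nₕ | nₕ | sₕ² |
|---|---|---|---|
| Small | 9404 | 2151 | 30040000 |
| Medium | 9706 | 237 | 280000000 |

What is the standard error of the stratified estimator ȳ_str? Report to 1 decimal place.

Var(ȳ_str) = Σₕ Wₕ²(1 − fₕ)sₕ²/nₕ with Wₕ = Nₕ/N, N = 19110.
Small: Wₕ = 0.49209838; term = 0.49209838²·(1 − 0.22873245)·30040000/2151 = 2608.3655.
Medium: Wₕ = 0.50790162; term = 0.50790162²·(1 − 0.02441789)·280000000/237 = 297325.88.
Sum = 299934.25.
SE = √(299934.25) = 547.7.

547.7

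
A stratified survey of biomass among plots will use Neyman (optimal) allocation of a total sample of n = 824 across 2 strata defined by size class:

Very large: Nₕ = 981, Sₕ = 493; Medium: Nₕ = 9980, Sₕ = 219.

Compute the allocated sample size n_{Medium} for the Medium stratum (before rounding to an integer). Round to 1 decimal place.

674.7

Neyman allocation: nₕ = n·NₕSₕ / Σⱼ NⱼSⱼ.
Σ NⱼSⱼ = 981·493 + 9980·219 = 2.669253 × 10^6.
n_{Medium} = 824·9980·219 / (2.669253 × 10^6) = 674.7.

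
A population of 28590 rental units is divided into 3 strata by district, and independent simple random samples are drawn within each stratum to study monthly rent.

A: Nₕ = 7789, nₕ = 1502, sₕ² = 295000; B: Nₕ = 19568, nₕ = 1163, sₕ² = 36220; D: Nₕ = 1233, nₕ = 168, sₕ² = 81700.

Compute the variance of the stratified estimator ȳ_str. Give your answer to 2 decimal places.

Var(ȳ_str) = Σₕ Wₕ²(1 − fₕ)sₕ²/nₕ with Wₕ = Nₕ/N, N = 28590.
A: Wₕ = 0.27243792; term = 0.27243792²·(1 − 0.19283605)·295000/1502 = 11.766544.
B: Wₕ = 0.68443512; term = 0.68443512²·(1 − 0.05943377)·36220/1163 = 13.722166.
D: Wₕ = 0.04312697; term = 0.04312697²·(1 − 0.13625304)·81700/168 = 0.7812628.
Sum = 26.269973.

26.27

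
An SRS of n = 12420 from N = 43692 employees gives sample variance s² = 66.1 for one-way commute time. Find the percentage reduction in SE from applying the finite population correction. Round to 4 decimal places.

f = n/N = 12420/43692 = 0.28426257.
SE_no-fpc = √(s²/n) = 0.072952458; SE_fpc = √((1−f)s²/n) = 0.061718704.
Ratio = √(1−f) = 0.84601267. Reduction = 100·(1 − 0.84601267) = 15.3987%.

15.3987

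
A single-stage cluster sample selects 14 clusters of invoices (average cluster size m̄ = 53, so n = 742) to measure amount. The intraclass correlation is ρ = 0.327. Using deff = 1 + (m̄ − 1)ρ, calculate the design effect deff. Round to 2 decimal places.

deff = 1 + (53 − 1)·0.327 = 1 + 17.004 = 18.004.

18.00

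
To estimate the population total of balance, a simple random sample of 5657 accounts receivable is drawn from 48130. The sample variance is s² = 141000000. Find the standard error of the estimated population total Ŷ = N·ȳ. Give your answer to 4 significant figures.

Var(Ŷ) = N²·Var(ȳ) = N²·(1 − n/N)·s²/n.
f = 5657/48130 = 0.11753584; Var(ȳ) = 0.88246416·141000000/5657 = 21995.306.
Var(Ŷ) = 48130² · 21995.306 = 5.0952058 × 10^13.
SE(Ŷ) = √(5.0952058 × 10^13) = 7.138 × 10^6.

7.138 × 10^6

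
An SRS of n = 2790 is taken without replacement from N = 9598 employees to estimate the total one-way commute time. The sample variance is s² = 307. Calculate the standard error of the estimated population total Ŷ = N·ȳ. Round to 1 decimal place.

2681.4

Var(Ŷ) = N²·Var(ȳ) = N²·(1 − n/N)·s²/n.
f = 2790/9598 = 0.29068556; Var(ȳ) = 0.70931444·307/2790 = 0.078050012.
Var(Ŷ) = 9598² · 0.078050012 = 7.1900923 × 10^6.
SE(Ŷ) = √(7.1900923 × 10^6) = 2681.4.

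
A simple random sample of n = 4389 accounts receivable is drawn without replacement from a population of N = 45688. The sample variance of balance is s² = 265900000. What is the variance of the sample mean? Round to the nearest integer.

Under SRS without replacement, Var(ȳ) = (1 − f)·s²/n with f = n/N = 4389/45688 = 0.09606461.
Var(ȳ) = (1 − 0.09606461)·265900000/4389 = 0.90393539·60583.276 = 54763.367.

54763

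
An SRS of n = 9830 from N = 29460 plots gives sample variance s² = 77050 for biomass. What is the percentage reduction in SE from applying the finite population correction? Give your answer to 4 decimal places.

18.3711

f = n/N = 9830/29460 = 0.33367278.
SE_no-fpc = √(s²/n) = 2.7996875; SE_fpc = √((1−f)s²/n) = 2.2853533.
Ratio = √(1−f) = 0.81628869. Reduction = 100·(1 − 0.81628869) = 18.3711%.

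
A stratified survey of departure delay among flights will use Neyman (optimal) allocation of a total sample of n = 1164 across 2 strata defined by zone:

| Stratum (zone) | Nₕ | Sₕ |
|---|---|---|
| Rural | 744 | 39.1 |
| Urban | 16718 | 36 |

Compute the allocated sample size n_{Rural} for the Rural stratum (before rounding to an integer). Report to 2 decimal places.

53.67

Neyman allocation: nₕ = n·NₕSₕ / Σⱼ NⱼSⱼ.
Σ NⱼSⱼ = 744·39.1 + 16718·36 = 630938.4.
n_{Rural} = 1164·744·39.1 / 630938.4 = 53.67.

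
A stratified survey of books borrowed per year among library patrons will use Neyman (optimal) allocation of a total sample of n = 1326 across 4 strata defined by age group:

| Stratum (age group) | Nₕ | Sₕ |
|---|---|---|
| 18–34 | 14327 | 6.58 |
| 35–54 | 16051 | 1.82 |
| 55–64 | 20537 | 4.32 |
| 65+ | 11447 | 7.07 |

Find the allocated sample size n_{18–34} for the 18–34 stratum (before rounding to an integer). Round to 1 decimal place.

426.4

Neyman allocation: nₕ = n·NₕSₕ / Σⱼ NⱼSⱼ.
Σ NⱼSⱼ = 14327·6.58 + 16051·1.82 + 20537·4.32 + 11447·7.07 = 293134.61.
n_{18–34} = 1326·14327·6.58 / 293134.61 = 426.4.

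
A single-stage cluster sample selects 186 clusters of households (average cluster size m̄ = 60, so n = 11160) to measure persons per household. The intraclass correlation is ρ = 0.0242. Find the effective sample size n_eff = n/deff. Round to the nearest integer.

deff = 1 + (60 − 1)·0.0242 = 1 + 1.4278 = 2.4278.
n_eff = 11160 / 2.4278 = 4597.

4597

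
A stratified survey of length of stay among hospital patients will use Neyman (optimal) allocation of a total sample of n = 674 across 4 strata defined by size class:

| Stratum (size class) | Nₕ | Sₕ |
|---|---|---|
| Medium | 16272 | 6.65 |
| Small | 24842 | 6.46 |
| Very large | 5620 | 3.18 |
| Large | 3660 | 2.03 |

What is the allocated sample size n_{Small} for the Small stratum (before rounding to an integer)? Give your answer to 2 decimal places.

367.91

Neyman allocation: nₕ = n·NₕSₕ / Σⱼ NⱼSⱼ.
Σ NⱼSⱼ = 16272·6.65 + 24842·6.46 + 5620·3.18 + 3660·2.03 = 293989.52.
n_{Small} = 674·24842·6.46 / 293989.52 = 367.91.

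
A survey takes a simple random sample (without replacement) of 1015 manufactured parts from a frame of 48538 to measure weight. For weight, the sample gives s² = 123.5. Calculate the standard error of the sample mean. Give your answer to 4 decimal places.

Under SRS without replacement, Var(ȳ) = (1 − f)·s²/n with f = n/N = 1015/48538 = 0.02091145.
Var(ȳ) = (1 − 0.02091145)·123.5/1015 = 0.97908855·0.12167488 = 0.11913048.
SE(ȳ) = √(0.11913048) = 0.3452.

0.3452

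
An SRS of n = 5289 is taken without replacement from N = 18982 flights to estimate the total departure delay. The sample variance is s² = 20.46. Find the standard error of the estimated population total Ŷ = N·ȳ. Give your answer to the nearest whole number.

Var(Ŷ) = N²·Var(ȳ) = N²·(1 − n/N)·s²/n.
f = 5289/18982 = 0.27863239; Var(ȳ) = 0.72136761·20.46/5289 = 0.0027905429.
Var(Ŷ) = 18982² · 0.0027905429 = 1.0054782 × 10^6.
SE(Ŷ) = √(1.0054782 × 10^6) = 1003.

1003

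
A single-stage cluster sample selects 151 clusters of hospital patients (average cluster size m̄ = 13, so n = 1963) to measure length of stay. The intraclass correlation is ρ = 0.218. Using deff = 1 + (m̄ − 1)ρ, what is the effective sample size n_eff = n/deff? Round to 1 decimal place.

542.9

deff = 1 + (13 − 1)·0.218 = 1 + 2.616 = 3.616.
n_eff = 1963 / 3.616 = 542.9.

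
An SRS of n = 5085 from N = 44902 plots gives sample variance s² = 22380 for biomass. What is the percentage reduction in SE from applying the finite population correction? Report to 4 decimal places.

5.8324

f = n/N = 5085/44902 = 0.11324663.
SE_no-fpc = √(s²/n) = 2.0978989; SE_fpc = √((1−f)s²/n) = 1.9755407.
Ratio = √(1−f) = 0.94167583. Reduction = 100·(1 − 0.94167583) = 5.8324%.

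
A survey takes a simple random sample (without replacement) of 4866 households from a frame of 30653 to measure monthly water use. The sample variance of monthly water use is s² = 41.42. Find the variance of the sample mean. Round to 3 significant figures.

0.00716

Under SRS without replacement, Var(ȳ) = (1 − f)·s²/n with f = n/N = 4866/30653 = 0.15874466.
Var(ȳ) = (1 − 0.15874466)·41.42/4866 = 0.84125534·0.0085121249 = 0.0071608706.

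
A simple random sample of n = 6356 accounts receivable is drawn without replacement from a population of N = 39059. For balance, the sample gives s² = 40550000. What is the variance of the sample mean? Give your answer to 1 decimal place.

Under SRS without replacement, Var(ȳ) = (1 − f)·s²/n with f = n/N = 6356/39059 = 0.16272818.
Var(ȳ) = (1 − 0.16272818)·40550000/6356 = 0.83727182·6379.7986 = 5341.6256.

5341.6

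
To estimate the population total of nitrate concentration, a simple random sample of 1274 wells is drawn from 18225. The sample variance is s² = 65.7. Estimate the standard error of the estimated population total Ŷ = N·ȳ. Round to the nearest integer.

Var(Ŷ) = N²·Var(ȳ) = N²·(1 − n/N)·s²/n.
f = 1274/18225 = 0.06990398; Var(ȳ) = 0.93009602·65.7/1274 = 0.04796492.
Var(Ŷ) = 18225² · 0.04796492 = 1.5931578 × 10^7.
SE(Ŷ) = √(1.5931578 × 10^7) = 3991.

3991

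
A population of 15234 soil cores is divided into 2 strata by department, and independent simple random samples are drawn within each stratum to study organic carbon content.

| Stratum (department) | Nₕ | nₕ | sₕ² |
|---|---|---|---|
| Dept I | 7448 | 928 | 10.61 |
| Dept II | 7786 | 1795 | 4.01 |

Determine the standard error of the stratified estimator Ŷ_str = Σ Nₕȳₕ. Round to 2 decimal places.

Var(Ŷ_str) = Σₕ Nₕ²(1 − fₕ)sₕ²/nₕ.
Dept I: 7448²·(1 − 928/7448)·10.61/928 = 555206.67.
Dept II: 7786²·(1 − 1795/7786)·4.01/1795 = 104206.22.
Sum = 659412.89.
SE = √(659412.89) = 812.04.

812.04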